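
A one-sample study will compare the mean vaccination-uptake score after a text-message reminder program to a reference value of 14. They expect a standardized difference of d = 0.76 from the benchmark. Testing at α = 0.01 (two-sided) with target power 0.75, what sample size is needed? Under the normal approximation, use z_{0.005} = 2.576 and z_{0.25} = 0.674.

For a one-sample test: n = ((z_{α/2} + z_β) / d)².
z_{α/2} + z_β = 2.576 + 0.674 = 3.250.
n = (3.250 / 0.76)² = 4.276² = 18.29.
Round up.

n = 19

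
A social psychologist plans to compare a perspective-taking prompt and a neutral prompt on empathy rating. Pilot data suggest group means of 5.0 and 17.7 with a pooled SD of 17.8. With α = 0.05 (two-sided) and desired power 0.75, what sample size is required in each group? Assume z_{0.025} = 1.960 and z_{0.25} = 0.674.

n = 28 per group

Cohen's d = |M₁ − M₂| / SD_pooled = |5.0 − 17.7| / 17.8 = 12.7 / 17.8 = 0.713.
For two independent groups with equal n: n = 2·((z_{α/2} + z_β) / d)².
z_{α/2} + z_β = 1.960 + 0.674 = 2.634.
n = 2 × (2.634 / 0.713)² = 2 × 3.694² = 2 × 13.65 = 27.3.
Round up to the next whole participant.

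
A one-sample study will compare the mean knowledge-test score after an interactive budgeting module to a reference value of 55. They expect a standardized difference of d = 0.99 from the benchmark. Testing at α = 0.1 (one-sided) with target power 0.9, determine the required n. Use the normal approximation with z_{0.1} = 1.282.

For a one-sample test: n = ((z_{α} + z_β) / d)².
z_{α} + z_β = 1.282 + 1.282 = 2.564.
n = (2.564 / 0.99)² = 2.590² = 6.71.
Round up.

n = 7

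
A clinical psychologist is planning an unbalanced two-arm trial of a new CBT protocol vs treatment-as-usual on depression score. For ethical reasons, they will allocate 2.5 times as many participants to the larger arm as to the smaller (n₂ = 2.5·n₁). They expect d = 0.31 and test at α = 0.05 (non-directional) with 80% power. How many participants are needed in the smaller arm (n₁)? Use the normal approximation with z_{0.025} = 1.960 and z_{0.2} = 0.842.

With allocation ratio k = n₂/n₁ = 2.5, Var(x̄₁−x̄₂) = σ²(1/n₁ + 1/(k·n₁)) = σ²·(k+1)/(k·n₁).
So n₁ = (1 + 1/k)·((z_{α/2} + z_β)/d)² = 1.400 × (2.802/0.31)².
n₁ = 1.400 × 81.70 = 114.4.
Round up: n₁ = 115, giving n₂ = ⌈2.5 × 115⌉ = ⌈287.5⌉ = 288.

n₁ = 115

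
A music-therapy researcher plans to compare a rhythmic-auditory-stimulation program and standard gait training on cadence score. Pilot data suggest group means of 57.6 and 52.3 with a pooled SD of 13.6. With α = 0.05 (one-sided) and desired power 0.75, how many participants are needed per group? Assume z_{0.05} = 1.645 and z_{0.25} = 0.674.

n = 71 per group

Cohen's d = |M₁ − M₂| / SD_pooled = |57.6 − 52.3| / 13.6 = 5.3 / 13.6 = 0.390.
For two independent groups with equal n: n = 2·((z_{α} + z_β) / d)².
z_{α} + z_β = 1.645 + 0.674 = 2.319.
n = 2 × (2.319 / 0.390)² = 2 × 5.946² = 2 × 35.36 = 70.7.
Round up to the next whole participant.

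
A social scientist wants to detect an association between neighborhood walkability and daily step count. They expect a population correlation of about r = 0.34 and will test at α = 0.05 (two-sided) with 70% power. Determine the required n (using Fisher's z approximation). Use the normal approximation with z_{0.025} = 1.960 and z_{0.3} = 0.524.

Fisher's z: C = ½·ln((1+r)/(1−r)) = ½·ln(2.0303) = 0.3541.
n = ((z_{α/2} + z_β)/C)² + 3.
(1.960 + 0.524) / 0.3541 = 2.484 / 0.3541 = 7.015.
n = 7.015² + 3 = 49.21 + 3 = 52.2.
Round up.

n = 53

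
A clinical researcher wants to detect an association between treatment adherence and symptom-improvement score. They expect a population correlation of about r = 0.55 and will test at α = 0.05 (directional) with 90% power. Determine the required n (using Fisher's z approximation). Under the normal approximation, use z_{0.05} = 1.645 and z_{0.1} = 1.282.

Fisher's z: C = ½·ln((1+r)/(1−r)) = ½·ln(3.4444) = 0.6184.
n = ((z_{α} + z_β)/C)² + 3.
(1.645 + 1.282) / 0.6184 = 2.927 / 0.6184 = 4.733.
n = 4.733² + 3 = 22.40 + 3 = 25.4.
Round up.

n = 26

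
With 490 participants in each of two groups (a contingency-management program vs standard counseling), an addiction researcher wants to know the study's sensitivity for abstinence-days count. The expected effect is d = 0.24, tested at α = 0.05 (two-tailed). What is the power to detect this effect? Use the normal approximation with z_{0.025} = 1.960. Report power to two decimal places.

For two equal groups, power = Φ(d·√(n/2) − z_{α/2}).
d·√(n/2) = 0.24 × √(490/2) = 0.24 × 15.652 = 3.757.
z_β = 3.757 − 1.960 = 1.797.
Power = Φ(1.797) = 0.964.

power ≈ 0.96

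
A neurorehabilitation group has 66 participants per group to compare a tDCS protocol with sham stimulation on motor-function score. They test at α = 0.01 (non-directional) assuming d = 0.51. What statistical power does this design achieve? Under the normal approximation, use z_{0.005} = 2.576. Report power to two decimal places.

power ≈ 0.64

For two equal groups, power = Φ(d·√(n/2) − z_{α/2}).
d·√(n/2) = 0.51 × √(66/2) = 0.51 × 5.745 = 2.930.
z_β = 2.930 − 2.576 = 0.354.
Power = Φ(0.354) = 0.638.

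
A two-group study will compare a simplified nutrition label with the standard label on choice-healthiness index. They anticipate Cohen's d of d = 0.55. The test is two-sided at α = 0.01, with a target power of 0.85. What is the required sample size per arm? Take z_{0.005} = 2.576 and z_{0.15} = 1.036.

For two independent groups with equal n: n = 2·((z_{α/2} + z_β) / d)².
z_{α/2} + z_β = 2.576 + 1.036 = 3.612.
n = 2 × (3.612 / 0.55)² = 2 × 6.567² = 2 × 43.13 = 86.3.
Round up to the next whole participant.

n = 87 per group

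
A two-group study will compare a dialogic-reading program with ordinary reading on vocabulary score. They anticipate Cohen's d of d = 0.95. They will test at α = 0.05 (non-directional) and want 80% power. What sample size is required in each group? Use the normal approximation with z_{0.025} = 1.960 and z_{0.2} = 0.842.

For two independent groups with equal n: n = 2·((z_{α/2} + z_β) / d)².
z_{α/2} + z_β = 1.960 + 0.842 = 2.802.
n = 2 × (2.802 / 0.95)² = 2 × 2.949² = 2 × 8.70 = 17.4.
Round up to the next whole participant.

n = 18 per group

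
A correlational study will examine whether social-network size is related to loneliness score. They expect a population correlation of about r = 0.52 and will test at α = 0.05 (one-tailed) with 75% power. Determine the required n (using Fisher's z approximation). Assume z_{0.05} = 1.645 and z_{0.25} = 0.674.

n = 20

Fisher's z: C = ½·ln((1+r)/(1−r)) = ½·ln(3.1667) = 0.5763.
n = ((z_{α} + z_β)/C)² + 3.
(1.645 + 0.674) / 0.5763 = 2.319 / 0.5763 = 4.024.
n = 4.024² + 3 = 16.19 + 3 = 19.2.
Round up.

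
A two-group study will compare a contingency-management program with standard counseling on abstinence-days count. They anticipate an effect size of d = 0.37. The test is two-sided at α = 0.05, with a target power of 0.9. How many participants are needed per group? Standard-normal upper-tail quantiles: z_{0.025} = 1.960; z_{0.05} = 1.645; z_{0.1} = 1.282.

For two independent groups with equal n: n = 2·((z_{α/2} + z_β) / d)².
z_{α/2} + z_β = 1.960 + 1.282 = 3.242.
n = 2 × (3.242 / 0.37)² = 2 × 8.762² = 2 × 76.78 = 153.6.
Round up to the next whole participant.

n = 154 per group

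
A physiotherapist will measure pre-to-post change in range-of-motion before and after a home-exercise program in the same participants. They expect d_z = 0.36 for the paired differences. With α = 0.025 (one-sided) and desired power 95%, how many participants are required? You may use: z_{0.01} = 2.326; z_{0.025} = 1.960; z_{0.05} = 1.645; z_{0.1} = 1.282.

n = 101 pairs

For a paired (one-sample on differences) test: n = ((z_{α} + z_β) / d)².
z_{α} + z_β = 1.960 + 1.645 = 3.605.
n = (3.605 / 0.36)² = 10.014² = 100.28.
Round up.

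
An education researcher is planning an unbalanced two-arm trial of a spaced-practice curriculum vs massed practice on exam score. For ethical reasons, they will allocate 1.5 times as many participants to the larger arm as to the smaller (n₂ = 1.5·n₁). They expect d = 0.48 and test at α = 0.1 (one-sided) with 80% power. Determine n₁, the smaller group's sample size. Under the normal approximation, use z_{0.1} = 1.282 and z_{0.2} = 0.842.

n₁ = 33

With allocation ratio k = n₂/n₁ = 1.5, Var(x̄₁−x̄₂) = σ²(1/n₁ + 1/(k·n₁)) = σ²·(k+1)/(k·n₁).
So n₁ = (1 + 1/k)·((z_{α} + z_β)/d)² = 1.667 × (2.124/0.48)².
n₁ = 1.667 × 19.58 = 32.6.
Round up: n₁ = 33, giving n₂ = ⌈1.5 × 33⌉ = ⌈49.5⌉ = 50.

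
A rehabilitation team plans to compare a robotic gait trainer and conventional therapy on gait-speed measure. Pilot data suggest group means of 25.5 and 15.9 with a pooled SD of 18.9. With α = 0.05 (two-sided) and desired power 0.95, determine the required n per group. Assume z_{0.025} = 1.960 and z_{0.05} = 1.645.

n = 101 per group

Cohen's d = |M₁ − M₂| / SD_pooled = |25.5 − 15.9| / 18.9 = 9.6 / 18.9 = 0.508.
For two independent groups with equal n: n = 2·((z_{α/2} + z_β) / d)².
z_{α/2} + z_β = 1.960 + 1.645 = 3.605.
n = 2 × (3.605 / 0.508)² = 2 × 7.096² = 2 × 50.36 = 100.7.
Round up to the next whole participant.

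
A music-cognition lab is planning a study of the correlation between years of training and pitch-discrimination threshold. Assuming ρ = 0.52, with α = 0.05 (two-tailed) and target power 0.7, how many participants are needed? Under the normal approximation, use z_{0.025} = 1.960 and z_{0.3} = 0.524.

n = 22

Fisher's z: C = ½·ln((1+r)/(1−r)) = ½·ln(3.1667) = 0.5763.
n = ((z_{α/2} + z_β)/C)² + 3.
(1.960 + 0.524) / 0.5763 = 2.484 / 0.5763 = 4.310.
n = 4.310² + 3 = 18.58 + 3 = 21.6.
Round up.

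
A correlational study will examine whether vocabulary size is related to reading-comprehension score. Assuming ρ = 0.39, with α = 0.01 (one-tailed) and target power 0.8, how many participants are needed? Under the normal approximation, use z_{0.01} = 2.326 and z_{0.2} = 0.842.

n = 63

Fisher's z: C = ½·ln((1+r)/(1−r)) = ½·ln(2.2787) = 0.4118.
n = ((z_{α} + z_β)/C)² + 3.
(2.326 + 0.842) / 0.4118 = 3.168 / 0.4118 = 7.693.
n = 7.693² + 3 = 59.18 + 3 = 62.2.
Round up.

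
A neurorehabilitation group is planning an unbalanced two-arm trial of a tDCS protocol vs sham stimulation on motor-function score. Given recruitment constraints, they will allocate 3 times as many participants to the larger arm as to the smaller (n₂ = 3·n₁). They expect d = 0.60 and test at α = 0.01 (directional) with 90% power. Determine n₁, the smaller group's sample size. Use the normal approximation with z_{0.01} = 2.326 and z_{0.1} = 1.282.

With allocation ratio k = n₂/n₁ = 3, Var(x̄₁−x̄₂) = σ²(1/n₁ + 1/(k·n₁)) = σ²·(k+1)/(k·n₁).
So n₁ = (1 + 1/k)·((z_{α} + z_β)/d)² = 1.333 × (3.608/0.60)².
n₁ = 1.333 × 36.16 = 48.2.
Round up: n₁ = 49, giving n₂ = 3 × 49 = 147.

n₁ = 49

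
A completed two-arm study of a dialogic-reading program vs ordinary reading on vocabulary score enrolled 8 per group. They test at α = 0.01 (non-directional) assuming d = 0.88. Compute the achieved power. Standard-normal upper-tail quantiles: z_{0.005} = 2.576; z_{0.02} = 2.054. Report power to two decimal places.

power ≈ 0.21

For two equal groups, power = Φ(d·√(n/2) − z_{α/2}).
d·√(n/2) = 0.88 × √(8/2) = 0.88 × 2.000 = 1.760.
z_β = 1.760 − 2.576 = -0.816.
Power = Φ(-0.816) = 0.207.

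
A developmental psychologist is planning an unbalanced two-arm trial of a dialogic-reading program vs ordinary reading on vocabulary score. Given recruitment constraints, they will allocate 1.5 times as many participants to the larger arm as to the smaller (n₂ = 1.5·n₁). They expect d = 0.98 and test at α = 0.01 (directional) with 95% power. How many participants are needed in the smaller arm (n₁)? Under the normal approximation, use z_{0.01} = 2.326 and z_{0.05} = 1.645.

n₁ = 28

With allocation ratio k = n₂/n₁ = 1.5, Var(x̄₁−x̄₂) = σ²(1/n₁ + 1/(k·n₁)) = σ²·(k+1)/(k·n₁).
So n₁ = (1 + 1/k)·((z_{α} + z_β)/d)² = 1.667 × (3.971/0.98)².
n₁ = 1.667 × 16.42 = 27.4.
Round up: n₁ = 28, giving n₂ = 1.5 × 28 = 42.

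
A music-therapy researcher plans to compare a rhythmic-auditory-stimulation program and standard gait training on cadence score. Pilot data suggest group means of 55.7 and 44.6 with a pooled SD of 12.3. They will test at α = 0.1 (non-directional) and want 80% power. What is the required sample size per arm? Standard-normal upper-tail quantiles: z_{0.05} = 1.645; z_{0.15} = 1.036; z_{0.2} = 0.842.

n = 16 per group

Cohen's d = |M₁ − M₂| / SD_pooled = |55.7 − 44.6| / 12.3 = 11.1 / 12.3 = 0.902.
For two independent groups with equal n: n = 2·((z_{α/2} + z_β) / d)².
z_{α/2} + z_β = 1.645 + 0.842 = 2.487.
n = 2 × (2.487 / 0.902)² = 2 × 2.757² = 2 × 7.60 = 15.2.
Round up to the next whole participant.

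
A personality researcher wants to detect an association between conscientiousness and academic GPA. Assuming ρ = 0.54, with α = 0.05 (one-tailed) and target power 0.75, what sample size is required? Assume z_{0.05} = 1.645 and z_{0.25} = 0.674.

n = 18

Fisher's z: C = ½·ln((1+r)/(1−r)) = ½·ln(3.3478) = 0.6042.
n = ((z_{α} + z_β)/C)² + 3.
(1.645 + 0.674) / 0.6042 = 2.319 / 0.6042 = 3.838.
n = 3.838² + 3 = 14.73 + 3 = 17.7.
Round up.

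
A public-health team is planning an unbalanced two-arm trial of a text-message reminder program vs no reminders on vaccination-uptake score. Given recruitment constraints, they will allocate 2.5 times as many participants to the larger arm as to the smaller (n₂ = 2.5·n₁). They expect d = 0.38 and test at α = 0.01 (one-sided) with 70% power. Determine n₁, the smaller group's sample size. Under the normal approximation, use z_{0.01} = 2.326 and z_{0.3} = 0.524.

With allocation ratio k = n₂/n₁ = 2.5, Var(x̄₁−x̄₂) = σ²(1/n₁ + 1/(k·n₁)) = σ²·(k+1)/(k·n₁).
So n₁ = (1 + 1/k)·((z_{α} + z_β)/d)² = 1.400 × (2.850/0.38)².
n₁ = 1.400 × 56.25 = 78.8.
Round up: n₁ = 79, giving n₂ = ⌈2.5 × 79⌉ = ⌈197.5⌉ = 198.

n₁ = 79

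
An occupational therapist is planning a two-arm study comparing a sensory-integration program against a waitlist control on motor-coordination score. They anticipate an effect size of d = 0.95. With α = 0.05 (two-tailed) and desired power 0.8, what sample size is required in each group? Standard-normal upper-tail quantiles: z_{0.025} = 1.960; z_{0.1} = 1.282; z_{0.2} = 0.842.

n = 18 per group

For two independent groups with equal n: n = 2·((z_{α/2} + z_β) / d)².
z_{α/2} + z_β = 1.960 + 0.842 = 2.802.
n = 2 × (2.802 / 0.95)² = 2 × 2.949² = 2 × 8.70 = 17.4.
Round up to the next whole participant.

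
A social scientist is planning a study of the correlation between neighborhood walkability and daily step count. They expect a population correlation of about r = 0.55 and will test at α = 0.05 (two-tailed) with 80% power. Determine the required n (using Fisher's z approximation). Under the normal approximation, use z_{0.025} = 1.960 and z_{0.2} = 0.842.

Fisher's z: C = ½·ln((1+r)/(1−r)) = ½·ln(3.4444) = 0.6184.
n = ((z_{α/2} + z_β)/C)² + 3.
(1.960 + 0.842) / 0.6184 = 2.802 / 0.6184 = 4.531.
n = 4.531² + 3 = 20.53 + 3 = 23.5.
Round up.

n = 24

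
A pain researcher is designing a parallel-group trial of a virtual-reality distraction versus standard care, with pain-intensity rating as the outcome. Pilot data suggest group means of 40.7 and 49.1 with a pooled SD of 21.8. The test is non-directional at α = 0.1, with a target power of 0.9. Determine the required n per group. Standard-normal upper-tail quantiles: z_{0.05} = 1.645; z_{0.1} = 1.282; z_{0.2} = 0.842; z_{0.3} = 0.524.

n = 116 per group

Cohen's d = |M₁ − M₂| / SD_pooled = |40.7 − 49.1| / 21.8 = 8.4 / 21.8 = 0.385.
For two independent groups with equal n: n = 2·((z_{α/2} + z_β) / d)².
z_{α/2} + z_β = 1.645 + 1.282 = 2.927.
n = 2 × (2.927 / 0.385)² = 2 × 7.603² = 2 × 57.80 = 115.6.
Round up to the next whole participant.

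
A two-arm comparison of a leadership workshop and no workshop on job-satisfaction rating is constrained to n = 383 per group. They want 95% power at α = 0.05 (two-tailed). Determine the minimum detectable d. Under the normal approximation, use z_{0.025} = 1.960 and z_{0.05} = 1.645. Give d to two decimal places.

For two independent groups of n = 383 each: d_min = (z_{α/2} + z_β)·√(2/n).
z-sum = 1.960 + 1.645 = 3.605.
d_min = 3.605 × √(2/383) = 3.605 × 0.0723 = 0.261.

d_min ≈ 0.26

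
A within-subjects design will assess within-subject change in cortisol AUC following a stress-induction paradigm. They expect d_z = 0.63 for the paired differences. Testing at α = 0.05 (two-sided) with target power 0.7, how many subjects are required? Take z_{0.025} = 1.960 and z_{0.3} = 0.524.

n = 16 pairs

For a paired (one-sample on differences) test: n = ((z_{α/2} + z_β) / d)².
z_{α/2} + z_β = 1.960 + 0.524 = 2.484.
n = (2.484 / 0.63)² = 3.943² = 15.55.
Round up.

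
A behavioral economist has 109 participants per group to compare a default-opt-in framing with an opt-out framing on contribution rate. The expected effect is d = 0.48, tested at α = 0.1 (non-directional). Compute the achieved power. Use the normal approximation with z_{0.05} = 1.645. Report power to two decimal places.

For two equal groups, power = Φ(d·√(n/2) − z_{α/2}).
d·√(n/2) = 0.48 × √(109/2) = 0.48 × 7.382 = 3.544.
z_β = 3.544 − 1.645 = 1.899.
Power = Φ(1.899) = 0.971.

power ≈ 0.97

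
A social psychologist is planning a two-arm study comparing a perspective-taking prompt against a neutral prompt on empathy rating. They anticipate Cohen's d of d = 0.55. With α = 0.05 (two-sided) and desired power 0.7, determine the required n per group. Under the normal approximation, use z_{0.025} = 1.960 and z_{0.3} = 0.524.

For two independent groups with equal n: n = 2·((z_{α/2} + z_β) / d)².
z_{α/2} + z_β = 1.960 + 0.524 = 2.484.
n = 2 × (2.484 / 0.55)² = 2 × 4.516² = 2 × 20.40 = 40.8.
Round up to the next whole participant.

n = 41 per group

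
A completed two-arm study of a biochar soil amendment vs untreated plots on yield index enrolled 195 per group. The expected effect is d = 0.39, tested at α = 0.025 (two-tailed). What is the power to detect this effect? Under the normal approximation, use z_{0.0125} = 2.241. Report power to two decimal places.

For two equal groups, power = Φ(d·√(n/2) − z_{α/2}).
d·√(n/2) = 0.39 × √(195/2) = 0.39 × 9.874 = 3.851.
z_β = 3.851 − 2.241 = 1.610.
Power = Φ(1.610) = 0.946.

power ≈ 0.95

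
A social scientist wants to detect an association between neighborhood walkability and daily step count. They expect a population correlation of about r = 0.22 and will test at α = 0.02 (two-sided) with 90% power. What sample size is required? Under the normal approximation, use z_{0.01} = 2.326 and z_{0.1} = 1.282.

n = 264

Fisher's z: C = ½·ln((1+r)/(1−r)) = ½·ln(1.5641) = 0.2237.
n = ((z_{α/2} + z_β)/C)² + 3.
(2.326 + 1.282) / 0.2237 = 3.608 / 0.2237 = 16.129.
n = 16.129² + 3 = 260.14 + 3 = 263.1.
Round up.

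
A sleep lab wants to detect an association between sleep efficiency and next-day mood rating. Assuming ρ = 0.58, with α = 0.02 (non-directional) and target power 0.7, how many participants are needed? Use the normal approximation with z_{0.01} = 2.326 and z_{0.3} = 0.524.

Fisher's z: C = ½·ln((1+r)/(1−r)) = ½·ln(3.7619) = 0.6625.
n = ((z_{α/2} + z_β)/C)² + 3.
(2.326 + 0.524) / 0.6625 = 2.850 / 0.6625 = 4.302.
n = 4.302² + 3 = 18.51 + 3 = 21.5.
Round up.

n = 22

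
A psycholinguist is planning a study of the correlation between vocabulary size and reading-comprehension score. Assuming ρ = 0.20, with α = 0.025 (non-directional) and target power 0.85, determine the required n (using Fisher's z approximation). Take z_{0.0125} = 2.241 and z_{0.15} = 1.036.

Fisher's z: C = ½·ln((1+r)/(1−r)) = ½·ln(1.5000) = 0.2027.
n = ((z_{α/2} + z_β)/C)² + 3.
(2.241 + 1.036) / 0.2027 = 3.277 / 0.2027 = 16.167.
n = 16.167² + 3 = 261.36 + 3 = 264.4.
Round up.

n = 265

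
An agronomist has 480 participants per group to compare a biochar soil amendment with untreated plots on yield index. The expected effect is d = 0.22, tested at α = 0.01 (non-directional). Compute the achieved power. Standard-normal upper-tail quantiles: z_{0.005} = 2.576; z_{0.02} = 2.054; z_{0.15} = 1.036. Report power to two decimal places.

power ≈ 0.80

For two equal groups, power = Φ(d·√(n/2) − z_{α/2}).
d·√(n/2) = 0.22 × √(480/2) = 0.22 × 15.492 = 3.408.
z_β = 3.408 − 2.576 = 0.832.
Power = Φ(0.832) = 0.797.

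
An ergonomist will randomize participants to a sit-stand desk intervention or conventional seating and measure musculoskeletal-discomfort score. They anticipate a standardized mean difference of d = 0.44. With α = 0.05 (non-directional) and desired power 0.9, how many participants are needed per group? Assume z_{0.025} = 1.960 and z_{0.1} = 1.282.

For two independent groups with equal n: n = 2·((z_{α/2} + z_β) / d)².
z_{α/2} + z_β = 1.960 + 1.282 = 3.242.
n = 2 × (3.242 / 0.44)² = 2 × 7.368² = 2 × 54.29 = 108.6.
Round up to the next whole participant.

n = 109 per group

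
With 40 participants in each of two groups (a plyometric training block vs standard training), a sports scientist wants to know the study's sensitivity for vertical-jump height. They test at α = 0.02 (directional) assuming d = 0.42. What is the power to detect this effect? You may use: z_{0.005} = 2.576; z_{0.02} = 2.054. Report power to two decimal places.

For two equal groups, power = Φ(d·√(n/2) − z_{α}).
d·√(n/2) = 0.42 × √(40/2) = 0.42 × 4.472 = 1.878.
z_β = 1.878 − 2.054 = -0.176.
Power = Φ(-0.176) = 0.430.

power ≈ 0.43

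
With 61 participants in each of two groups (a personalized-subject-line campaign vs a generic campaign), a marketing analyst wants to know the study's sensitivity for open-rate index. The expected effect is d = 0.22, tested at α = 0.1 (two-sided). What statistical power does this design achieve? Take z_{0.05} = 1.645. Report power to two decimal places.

For two equal groups, power = Φ(d·√(n/2) − z_{α/2}).
d·√(n/2) = 0.22 × √(61/2) = 0.22 × 5.523 = 1.215.
z_β = 1.215 − 1.645 = -0.430.
Power = Φ(-0.430) = 0.334.

power ≈ 0.33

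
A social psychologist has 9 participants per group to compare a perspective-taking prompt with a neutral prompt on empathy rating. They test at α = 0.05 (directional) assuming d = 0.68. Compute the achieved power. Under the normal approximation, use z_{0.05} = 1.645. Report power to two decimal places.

For two equal groups, power = Φ(d·√(n/2) − z_{α}).
d·√(n/2) = 0.68 × √(9/2) = 0.68 × 2.121 = 1.442.
z_β = 1.442 − 1.645 = -0.203.
Power = Φ(-0.203) = 0.420.

power ≈ 0.42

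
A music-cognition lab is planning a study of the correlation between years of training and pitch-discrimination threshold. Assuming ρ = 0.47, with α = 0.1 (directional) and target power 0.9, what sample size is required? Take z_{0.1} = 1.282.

n = 29

Fisher's z: C = ½·ln((1+r)/(1−r)) = ½·ln(2.7736) = 0.5101.
n = ((z_{α} + z_β)/C)² + 3.
(1.282 + 1.282) / 0.5101 = 2.564 / 0.5101 = 5.026.
n = 5.026² + 3 = 25.27 + 3 = 28.3.
Round up.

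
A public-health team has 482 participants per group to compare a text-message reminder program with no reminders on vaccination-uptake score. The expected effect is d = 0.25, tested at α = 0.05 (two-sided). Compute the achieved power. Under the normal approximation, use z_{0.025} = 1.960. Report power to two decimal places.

power ≈ 0.97

For two equal groups, power = Φ(d·√(n/2) − z_{α/2}).
d·√(n/2) = 0.25 × √(482/2) = 0.25 × 15.524 = 3.881.
z_β = 3.881 − 1.960 = 1.921.
Power = Φ(1.921) = 0.973.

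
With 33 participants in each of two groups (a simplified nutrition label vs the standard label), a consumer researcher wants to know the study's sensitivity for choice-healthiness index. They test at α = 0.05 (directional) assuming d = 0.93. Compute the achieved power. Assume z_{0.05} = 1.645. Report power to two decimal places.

power ≈ 0.98

For two equal groups, power = Φ(d·√(n/2) − z_{α}).
d·√(n/2) = 0.93 × √(33/2) = 0.93 × 4.062 = 3.778.
z_β = 3.778 − 1.645 = 2.133.
Power = Φ(2.133) = 0.984.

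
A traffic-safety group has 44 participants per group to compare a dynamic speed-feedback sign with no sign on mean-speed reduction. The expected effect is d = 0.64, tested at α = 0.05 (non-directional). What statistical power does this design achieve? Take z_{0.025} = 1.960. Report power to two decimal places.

For two equal groups, power = Φ(d·√(n/2) − z_{α/2}).
d·√(n/2) = 0.64 × √(44/2) = 0.64 × 4.690 = 3.002.
z_β = 3.002 − 1.960 = 1.042.
Power = Φ(1.042) = 0.851.

power ≈ 0.85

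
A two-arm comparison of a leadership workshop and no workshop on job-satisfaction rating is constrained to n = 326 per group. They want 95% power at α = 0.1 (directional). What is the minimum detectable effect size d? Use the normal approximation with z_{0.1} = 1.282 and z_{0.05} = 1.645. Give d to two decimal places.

For two independent groups of n = 326 each: d_min = (z_{α} + z_β)·√(2/n).
z-sum = 1.282 + 1.645 = 2.927.
d_min = 2.927 × √(2/326) = 2.927 × 0.0783 = 0.229.

d_min ≈ 0.23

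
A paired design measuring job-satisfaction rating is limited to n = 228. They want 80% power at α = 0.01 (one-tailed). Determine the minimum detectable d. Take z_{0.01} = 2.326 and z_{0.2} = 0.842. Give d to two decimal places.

d_min ≈ 0.21

For a single sample (or paired design) of n = 228: d_min = (z_{α} + z_β)/√n.
z-sum = 2.326 + 0.842 = 3.168.
d_min = 3.168 / √228 = 3.168 / 15.100 = 0.210.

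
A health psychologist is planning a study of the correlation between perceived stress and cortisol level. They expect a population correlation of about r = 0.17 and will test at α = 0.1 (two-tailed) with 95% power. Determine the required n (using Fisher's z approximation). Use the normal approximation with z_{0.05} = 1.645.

n = 371

Fisher's z: C = ½·ln((1+r)/(1−r)) = ½·ln(1.4096) = 0.1717.
n = ((z_{α/2} + z_β)/C)² + 3.
(1.645 + 1.645) / 0.1717 = 3.290 / 0.1717 = 19.161.
n = 19.161² + 3 = 367.16 + 3 = 370.2.
Round up.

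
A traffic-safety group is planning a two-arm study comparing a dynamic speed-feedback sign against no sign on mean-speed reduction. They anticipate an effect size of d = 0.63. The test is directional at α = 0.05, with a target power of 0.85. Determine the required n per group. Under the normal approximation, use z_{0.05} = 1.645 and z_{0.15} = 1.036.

For two independent groups with equal n: n = 2·((z_{α} + z_β) / d)².
z_{α} + z_β = 1.645 + 1.036 = 2.681.
n = 2 × (2.681 / 0.63)² = 2 × 4.256² = 2 × 18.11 = 36.2.
Round up to the next whole participant.

n = 37 per group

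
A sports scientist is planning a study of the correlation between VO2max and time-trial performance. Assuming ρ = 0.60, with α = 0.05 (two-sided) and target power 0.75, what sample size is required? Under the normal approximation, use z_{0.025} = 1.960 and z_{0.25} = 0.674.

Fisher's z: C = ½·ln((1+r)/(1−r)) = ½·ln(4.0000) = 0.6931.
n = ((z_{α/2} + z_β)/C)² + 3.
(1.960 + 0.674) / 0.6931 = 2.634 / 0.6931 = 3.800.
n = 3.800² + 3 = 14.44 + 3 = 17.4.
Round up.

n = 18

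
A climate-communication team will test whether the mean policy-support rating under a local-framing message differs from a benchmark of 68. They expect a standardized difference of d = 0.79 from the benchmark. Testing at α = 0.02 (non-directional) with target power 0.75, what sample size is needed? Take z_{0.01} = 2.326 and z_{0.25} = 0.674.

n = 15

For a one-sample test: n = ((z_{α/2} + z_β) / d)².
z_{α/2} + z_β = 2.326 + 0.674 = 3.000.
n = (3.000 / 0.79)² = 3.797² = 14.42.
Round up.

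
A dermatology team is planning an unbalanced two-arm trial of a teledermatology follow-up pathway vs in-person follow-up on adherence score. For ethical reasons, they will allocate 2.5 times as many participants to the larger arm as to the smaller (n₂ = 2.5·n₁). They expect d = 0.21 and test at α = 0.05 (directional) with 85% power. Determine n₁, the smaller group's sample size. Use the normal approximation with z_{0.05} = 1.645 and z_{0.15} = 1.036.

n₁ = 229

With allocation ratio k = n₂/n₁ = 2.5, Var(x̄₁−x̄₂) = σ²(1/n₁ + 1/(k·n₁)) = σ²·(k+1)/(k·n₁).
So n₁ = (1 + 1/k)·((z_{α} + z_β)/d)² = 1.400 × (2.681/0.21)².
n₁ = 1.400 × 162.99 = 228.2.
Round up: n₁ = 229, giving n₂ = ⌈2.5 × 229⌉ = ⌈572.5⌉ = 573.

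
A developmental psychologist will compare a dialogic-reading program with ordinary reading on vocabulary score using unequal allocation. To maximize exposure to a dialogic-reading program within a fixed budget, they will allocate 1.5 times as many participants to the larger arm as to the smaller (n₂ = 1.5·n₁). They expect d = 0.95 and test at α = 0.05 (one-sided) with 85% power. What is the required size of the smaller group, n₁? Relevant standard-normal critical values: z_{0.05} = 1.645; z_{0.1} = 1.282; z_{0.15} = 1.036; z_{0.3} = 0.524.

With allocation ratio k = n₂/n₁ = 1.5, Var(x̄₁−x̄₂) = σ²(1/n₁ + 1/(k·n₁)) = σ²·(k+1)/(k·n₁).
So n₁ = (1 + 1/k)·((z_{α} + z_β)/d)² = 1.667 × (2.681/0.95)².
n₁ = 1.667 × 7.96 = 13.3.
Round up: n₁ = 14, giving n₂ = 1.5 × 14 = 21.

n₁ = 14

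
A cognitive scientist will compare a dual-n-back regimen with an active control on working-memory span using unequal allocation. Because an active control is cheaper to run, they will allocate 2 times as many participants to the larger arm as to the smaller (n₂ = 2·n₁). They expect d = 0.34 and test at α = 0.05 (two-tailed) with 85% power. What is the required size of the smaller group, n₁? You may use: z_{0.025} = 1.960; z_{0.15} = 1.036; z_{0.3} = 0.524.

n₁ = 117

With allocation ratio k = n₂/n₁ = 2, Var(x̄₁−x̄₂) = σ²(1/n₁ + 1/(k·n₁)) = σ²·(k+1)/(k·n₁).
So n₁ = (1 + 1/k)·((z_{α/2} + z_β)/d)² = 1.500 × (2.996/0.34)².
n₁ = 1.500 × 77.65 = 116.5.
Round up: n₁ = 117, giving n₂ = 2 × 117 = 234.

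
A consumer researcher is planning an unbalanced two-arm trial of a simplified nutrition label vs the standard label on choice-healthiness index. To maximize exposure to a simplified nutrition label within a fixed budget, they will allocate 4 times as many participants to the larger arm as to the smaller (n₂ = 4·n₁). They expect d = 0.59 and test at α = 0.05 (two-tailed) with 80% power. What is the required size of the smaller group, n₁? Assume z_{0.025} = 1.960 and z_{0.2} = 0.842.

n₁ = 29

With allocation ratio k = n₂/n₁ = 4, Var(x̄₁−x̄₂) = σ²(1/n₁ + 1/(k·n₁)) = σ²·(k+1)/(k·n₁).
So n₁ = (1 + 1/k)·((z_{α/2} + z_β)/d)² = 1.250 × (2.802/0.59)².
n₁ = 1.250 × 22.55 = 28.2.
Round up: n₁ = 29, giving n₂ = 4 × 29 = 116.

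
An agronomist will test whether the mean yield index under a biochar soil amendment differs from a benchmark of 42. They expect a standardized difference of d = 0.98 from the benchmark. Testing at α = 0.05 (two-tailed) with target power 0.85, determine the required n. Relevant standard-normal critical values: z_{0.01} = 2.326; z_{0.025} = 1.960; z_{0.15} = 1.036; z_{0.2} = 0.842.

n = 10

For a one-sample test: n = ((z_{α/2} + z_β) / d)².
z_{α/2} + z_β = 1.960 + 1.036 = 2.996.
n = (2.996 / 0.98)² = 3.057² = 9.35.
Round up.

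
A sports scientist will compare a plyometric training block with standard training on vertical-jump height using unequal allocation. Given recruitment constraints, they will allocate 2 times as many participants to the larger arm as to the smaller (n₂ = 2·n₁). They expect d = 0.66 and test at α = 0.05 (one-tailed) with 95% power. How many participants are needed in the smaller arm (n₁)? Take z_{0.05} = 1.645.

With allocation ratio k = n₂/n₁ = 2, Var(x̄₁−x̄₂) = σ²(1/n₁ + 1/(k·n₁)) = σ²·(k+1)/(k·n₁).
So n₁ = (1 + 1/k)·((z_{α} + z_β)/d)² = 1.500 × (3.290/0.66)².
n₁ = 1.500 × 24.85 = 37.3.
Round up: n₁ = 38, giving n₂ = 2 × 38 = 76.

n₁ = 38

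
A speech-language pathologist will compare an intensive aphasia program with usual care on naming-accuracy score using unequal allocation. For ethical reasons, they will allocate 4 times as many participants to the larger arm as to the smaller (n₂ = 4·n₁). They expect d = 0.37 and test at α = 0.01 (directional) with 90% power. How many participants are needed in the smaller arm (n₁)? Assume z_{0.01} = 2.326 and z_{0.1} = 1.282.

n₁ = 119

With allocation ratio k = n₂/n₁ = 4, Var(x̄₁−x̄₂) = σ²(1/n₁ + 1/(k·n₁)) = σ²·(k+1)/(k·n₁).
So n₁ = (1 + 1/k)·((z_{α} + z_β)/d)² = 1.250 × (3.608/0.37)².
n₁ = 1.250 × 95.09 = 118.9.
Round up: n₁ = 119, giving n₂ = 4 × 119 = 476.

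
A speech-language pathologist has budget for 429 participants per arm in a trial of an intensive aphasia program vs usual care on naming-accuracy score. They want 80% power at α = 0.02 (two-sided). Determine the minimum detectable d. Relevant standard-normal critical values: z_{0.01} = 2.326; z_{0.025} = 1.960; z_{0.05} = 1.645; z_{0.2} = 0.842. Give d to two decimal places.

For two independent groups of n = 429 each: d_min = (z_{α/2} + z_β)·√(2/n).
z-sum = 2.326 + 0.842 = 3.168.
d_min = 3.168 × √(2/429) = 3.168 × 0.0683 = 0.216.

d_min ≈ 0.22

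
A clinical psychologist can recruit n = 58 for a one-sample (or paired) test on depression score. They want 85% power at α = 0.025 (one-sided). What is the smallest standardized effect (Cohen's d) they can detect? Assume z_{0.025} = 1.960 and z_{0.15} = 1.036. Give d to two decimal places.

For a single sample (or paired design) of n = 58: d_min = (z_{α} + z_β)/√n.
z-sum = 1.960 + 1.036 = 2.996.
d_min = 2.996 / √58 = 2.996 / 7.616 = 0.393.

d_min ≈ 0.39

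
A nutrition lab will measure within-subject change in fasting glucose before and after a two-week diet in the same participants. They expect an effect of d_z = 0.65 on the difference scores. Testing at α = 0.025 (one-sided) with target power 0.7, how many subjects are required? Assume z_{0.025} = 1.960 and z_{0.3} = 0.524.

n = 15 pairs

For a paired (one-sample on differences) test: n = ((z_{α} + z_β) / d)².
z_{α} + z_β = 1.960 + 0.524 = 2.484.
n = (2.484 / 0.65)² = 3.822² = 14.60.
Round up.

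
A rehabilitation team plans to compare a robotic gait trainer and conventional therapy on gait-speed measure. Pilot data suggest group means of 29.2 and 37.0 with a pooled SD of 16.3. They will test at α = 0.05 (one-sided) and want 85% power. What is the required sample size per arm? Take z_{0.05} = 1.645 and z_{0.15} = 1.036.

Cohen's d = |M₁ − M₂| / SD_pooled = |29.2 − 37.0| / 16.3 = 7.8 / 16.3 = 0.479.
For two independent groups with equal n: n = 2·((z_{α} + z_β) / d)².
z_{α} + z_β = 1.645 + 1.036 = 2.681.
n = 2 × (2.681 / 0.479)² = 2 × 5.597² = 2 × 31.33 = 62.7.
Round up to the next whole participant.

n = 63 per group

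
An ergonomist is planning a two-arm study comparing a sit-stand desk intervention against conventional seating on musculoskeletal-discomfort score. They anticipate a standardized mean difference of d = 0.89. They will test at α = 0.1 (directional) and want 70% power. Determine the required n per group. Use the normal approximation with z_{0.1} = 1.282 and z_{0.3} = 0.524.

For two independent groups with equal n: n = 2·((z_{α} + z_β) / d)².
z_{α} + z_β = 1.282 + 0.524 = 1.806.
n = 2 × (1.806 / 0.89)² = 2 × 2.029² = 2 × 4.12 = 8.2.
Round up to the next whole participant.

n = 9 per group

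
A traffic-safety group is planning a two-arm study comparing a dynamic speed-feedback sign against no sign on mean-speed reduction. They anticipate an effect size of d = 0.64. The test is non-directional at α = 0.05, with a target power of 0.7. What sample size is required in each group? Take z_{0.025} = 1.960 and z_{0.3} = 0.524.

For two independent groups with equal n: n = 2·((z_{α/2} + z_β) / d)².
z_{α/2} + z_β = 1.960 + 0.524 = 2.484.
n = 2 × (2.484 / 0.64)² = 2 × 3.881² = 2 × 15.06 = 30.1.
Round up to the next whole participant.

n = 31 per group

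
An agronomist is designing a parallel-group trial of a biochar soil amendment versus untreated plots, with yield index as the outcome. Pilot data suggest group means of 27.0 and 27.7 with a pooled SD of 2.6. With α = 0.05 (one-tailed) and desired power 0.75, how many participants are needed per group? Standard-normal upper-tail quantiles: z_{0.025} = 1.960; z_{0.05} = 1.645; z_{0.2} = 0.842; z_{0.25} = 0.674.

n = 149 per group

Cohen's d = |M₁ − M₂| / SD_pooled = |27.0 − 27.7| / 2.6 = 0.7 / 2.6 = 0.269.
For two independent groups with equal n: n = 2·((z_{α} + z_β) / d)².
z_{α} + z_β = 1.645 + 0.674 = 2.319.
n = 2 × (2.319 / 0.269)² = 2 × 8.621² = 2 × 74.32 = 148.6.
Round up to the next whole participant.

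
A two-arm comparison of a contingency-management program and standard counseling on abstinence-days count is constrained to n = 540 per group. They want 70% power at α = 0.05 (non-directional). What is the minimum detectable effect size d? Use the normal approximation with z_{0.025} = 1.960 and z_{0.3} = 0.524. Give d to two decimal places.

For two independent groups of n = 540 each: d_min = (z_{α/2} + z_β)·√(2/n).
z-sum = 1.960 + 0.524 = 2.484.
d_min = 2.484 × √(2/540) = 2.484 × 0.0609 = 0.151.

d_min ≈ 0.15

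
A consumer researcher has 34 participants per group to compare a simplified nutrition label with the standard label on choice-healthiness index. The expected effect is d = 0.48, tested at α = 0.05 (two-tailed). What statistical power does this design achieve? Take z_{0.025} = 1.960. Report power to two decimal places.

power ≈ 0.51

For two equal groups, power = Φ(d·√(n/2) − z_{α/2}).
d·√(n/2) = 0.48 × √(34/2) = 0.48 × 4.123 = 1.979.
z_β = 1.979 − 1.960 = 0.019.
Power = Φ(0.019) = 0.508.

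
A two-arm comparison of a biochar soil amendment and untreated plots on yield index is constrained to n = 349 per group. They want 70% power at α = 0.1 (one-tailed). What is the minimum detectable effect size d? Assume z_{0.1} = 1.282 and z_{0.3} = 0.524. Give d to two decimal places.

d_min ≈ 0.14

For two independent groups of n = 349 each: d_min = (z_{α} + z_β)·√(2/n).
z-sum = 1.282 + 0.524 = 1.806.
d_min = 1.806 × √(2/349) = 1.806 × 0.0757 = 0.137.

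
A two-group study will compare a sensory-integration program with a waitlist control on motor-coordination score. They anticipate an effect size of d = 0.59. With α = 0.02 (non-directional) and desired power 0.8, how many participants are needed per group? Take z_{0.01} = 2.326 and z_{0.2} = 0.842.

n = 58 per group

For two independent groups with equal n: n = 2·((z_{α/2} + z_β) / d)².
z_{α/2} + z_β = 2.326 + 0.842 = 3.168.
n = 2 × (3.168 / 0.59)² = 2 × 5.369² = 2 × 28.83 = 57.7.
Round up to the next whole participant.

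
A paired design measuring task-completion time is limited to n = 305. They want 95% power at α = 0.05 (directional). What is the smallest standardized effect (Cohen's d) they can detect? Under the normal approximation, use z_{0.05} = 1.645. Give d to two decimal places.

d_min ≈ 0.19

For a single sample (or paired design) of n = 305: d_min = (z_{α} + z_β)/√n.
z-sum = 1.645 + 1.645 = 3.290.
d_min = 3.290 / √305 = 3.290 / 17.464 = 0.188.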